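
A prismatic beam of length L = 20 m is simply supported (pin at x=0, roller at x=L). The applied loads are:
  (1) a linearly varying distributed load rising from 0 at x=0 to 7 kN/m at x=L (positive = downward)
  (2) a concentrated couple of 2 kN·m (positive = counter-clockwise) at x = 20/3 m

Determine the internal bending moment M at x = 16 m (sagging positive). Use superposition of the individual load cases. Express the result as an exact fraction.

Load 1 — triangular load w₀=7 kN/m (0→w₀ over full span):
  M_1 = w₀Lx/6 - w₀x³/(6L) = 7·20·16/6 - 7·16³/(6·20) = 672/5 kN·m
Load 2 — applied couple M₀=2 kN·m at a=20/3 m (b=L-a=40/3):
  M_2 = M₀x/L - M₀  [x>a] = 2·16/20 - 2 = -2/5 kN·m
Superposition: M = Σ M_i = 134 kN·m ≈ 134.000000 kN·m

M(16) = 134 kN·m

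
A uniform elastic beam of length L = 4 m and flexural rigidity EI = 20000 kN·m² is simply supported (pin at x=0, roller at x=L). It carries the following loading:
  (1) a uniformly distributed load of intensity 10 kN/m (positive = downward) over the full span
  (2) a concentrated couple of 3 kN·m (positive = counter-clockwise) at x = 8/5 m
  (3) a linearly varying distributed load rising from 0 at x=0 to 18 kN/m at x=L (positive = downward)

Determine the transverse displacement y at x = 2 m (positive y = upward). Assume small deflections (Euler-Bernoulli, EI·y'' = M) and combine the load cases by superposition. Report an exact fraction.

y(2) = -4669/1500000 m

Load 1 — uniform load w=10 kN/m over full span:
  y_1 = -wx(L³-2Lx²+x³)/(24EI) = -10·2·(4³-2·4·2²+2³)/(24·20000) = -1/600 m
Load 2 — applied couple M₀=3 kN·m at a=8/5 m (b=L-a=12/5):
  y_2 = (M₀x³/(6L)-M₀(x-a)²/2+C₁x)/EI  [x>a] with C₁=M₀(3b²-L²)/(6L)=4/25 = (3·2³/(6·4)-3·(2-(8/5))²/2+(4/25)·2)/20000 = 27/500000 m
Load 3 — triangular load w₀=18 kN/m (0→w₀ over full span):
  y_3 = -w₀x(7L⁴-10L²x²+3x⁴)/(360LEI) = -18·2·(7·4⁴-10·4²·2²+3·2⁴)/(360·4·20000) = -3/2000 m
Superposition: y = Σ y_i = -4669/1500000 m ≈ -0.003113 m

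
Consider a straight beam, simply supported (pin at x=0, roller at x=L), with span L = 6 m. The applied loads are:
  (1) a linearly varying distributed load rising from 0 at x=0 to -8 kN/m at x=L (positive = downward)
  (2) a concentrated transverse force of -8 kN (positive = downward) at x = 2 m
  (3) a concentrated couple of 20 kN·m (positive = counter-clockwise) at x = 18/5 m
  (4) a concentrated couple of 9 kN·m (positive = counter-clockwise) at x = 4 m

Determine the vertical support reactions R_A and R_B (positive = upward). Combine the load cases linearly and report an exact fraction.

R_A = -17/2 kN, R_B = -47/2 kN

Load 1 — triangular load w₀=-8 kN/m (0→w₀ over full span):
  R_A = w₀L/6 = (-8)·6/6 = -8 kN
  R_B = w₀L/3 = (-8)·6/3 = -16 kN
Load 2 — point force P=-8 kN at a=2 m (b=L-a=4):
  R_A = Pb/L = (-8)·4/6 = -16/3 kN
  R_B = Pa/L = (-8)·2/6 = -8/3 kN
Load 3 — applied couple M₀=20 kN·m at a=18/5 m (b=L-a=12/5):
  R_A = M₀/L = 20/6 = 10/3 kN
  R_B = -M₀/L = -20/6 = -10/3 kN
Load 4 — applied couple M₀=9 kN·m at a=4 m (b=L-a=2):
  R_A = M₀/L = 9/6 = 3/2 kN
  R_B = -M₀/L = -9/6 = -3/2 kN
Superposition: R_A = -17/2 kN, R_B = -47/2 kN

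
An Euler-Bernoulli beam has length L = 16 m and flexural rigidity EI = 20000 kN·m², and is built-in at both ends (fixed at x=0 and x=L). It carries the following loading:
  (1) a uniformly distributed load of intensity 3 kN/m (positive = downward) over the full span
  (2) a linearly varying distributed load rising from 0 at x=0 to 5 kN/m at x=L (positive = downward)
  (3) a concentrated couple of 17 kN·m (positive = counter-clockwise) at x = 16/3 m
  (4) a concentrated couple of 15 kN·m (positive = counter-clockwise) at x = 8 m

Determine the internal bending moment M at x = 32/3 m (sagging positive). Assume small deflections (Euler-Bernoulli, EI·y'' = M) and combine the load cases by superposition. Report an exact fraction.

M(32/3) = 12253/324 kN·m

Load 1 — uniform load w=3 kN/m over full span:
  M_1 = wLx/2 - wL²/12 - wx²/2 = 3·16·(32/3)/2 - 3·16²/12 - 3·(32/3)²/2 = 64/3 kN·m
Load 2 — triangular load w₀=5 kN/m (0→w₀ over full span):
  M_2 = 3w₀Lx/20 - w₀L²/30 - w₀x³/(6L) = 3·5·16·(32/3)/20 - 5·16²/30 - 5·(32/3)³/(6·16) = 1792/81 kN·m
Load 3 — applied couple M₀=17 kN·m at a=16/3 m (b=L-a=32/3):
  M_3 = R_Ax - M_A - M₀  [x>a] with R_A=17/12, M_A=0 = (17/12)·(32/3) - 0 - 17 = -17/9 kN·m
Load 4 — applied couple M₀=15 kN·m at a=8 m (b=L-a=8):
  M_4 = R_Ax - M_A - M₀  [x>a] with R_A=45/32, M_A=15/4 = (45/32)·(32/3) - (15/4) - 15 = -15/4 kN·m
Superposition: M = Σ M_i = 12253/324 kN·m ≈ 37.817901 kN·m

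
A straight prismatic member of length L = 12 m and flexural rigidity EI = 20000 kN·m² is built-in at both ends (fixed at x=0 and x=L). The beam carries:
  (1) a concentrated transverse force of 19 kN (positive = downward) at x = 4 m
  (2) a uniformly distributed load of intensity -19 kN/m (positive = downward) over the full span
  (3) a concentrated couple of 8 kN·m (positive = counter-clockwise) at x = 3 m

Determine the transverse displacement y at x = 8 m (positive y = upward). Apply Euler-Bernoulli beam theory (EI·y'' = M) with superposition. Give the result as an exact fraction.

y(8) = 14987/405000 m

Load 1 — point force P=19 kN at a=4 m (b=L-a=8):
  y_1 = -Pa²(L-x)²(3bL-(3b+a)(L-x))/(6L³EI)  [x>a] = -19·4²·(12-8)²·(3·8·12-(3·8+4)·(12-8))/(6·12³·20000) = -209/50625 m
Load 2 — uniform load w=-19 kN/m over full span:
  y_2 = -wx²(L-x)²/(24EI) = -(-19)·8²·(12-8)²/(24·20000) = 76/1875 m
Load 3 — applied couple M₀=8 kN·m at a=3 m (b=L-a=9):
  y_3 = (R_Ax³/6 - M_Ax²/2 - M₀(x-a)²/2)/EI  [x>a] with R_A=3/4, M_A=-3/2 = ((3/4)·8³/6 - (-3/2)·8²/2 - 8·(8-3)²/2)/20000 = 3/5000 m
Superposition: y = Σ y_i = 14987/405000 m ≈ 0.037005 m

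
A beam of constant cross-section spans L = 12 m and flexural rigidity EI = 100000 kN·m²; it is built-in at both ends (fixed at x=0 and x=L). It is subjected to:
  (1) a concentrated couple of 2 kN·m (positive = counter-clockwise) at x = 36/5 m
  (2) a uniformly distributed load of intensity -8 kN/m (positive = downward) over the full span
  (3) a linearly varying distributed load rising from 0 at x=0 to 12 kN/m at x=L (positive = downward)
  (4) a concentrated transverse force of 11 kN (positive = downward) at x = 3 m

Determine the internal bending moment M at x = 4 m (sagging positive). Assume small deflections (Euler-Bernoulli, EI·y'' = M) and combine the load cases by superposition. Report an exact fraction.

Load 1 — applied couple M₀=2 kN·m at a=36/5 m (b=L-a=24/5):
  M_1 = R_Ax - M_A  [x≤a] with R_A=6/25, M_A=16/25 = (6/25)·4 - (16/25) = 8/25 kN·m
Load 2 — uniform load w=-8 kN/m over full span:
  M_2 = wLx/2 - wL²/12 - wx²/2 = (-8)·12·4/2 - (-8)·12²/12 - (-8)·4²/2 = -32 kN·m
Load 3 — triangular load w₀=12 kN/m (0→w₀ over full span):
  M_3 = 3w₀Lx/20 - w₀L²/30 - w₀x³/(6L) = 3·12·12·4/20 - 12·12²/30 - 12·4³/(6·12) = 272/15 kN·m
Load 4 — point force P=11 kN at a=3 m (b=L-a=9):
  M_4 = Pa²(a+3b)(L-x)/L³ - Pa²b/L²  [x>a] = 11·3²·(3+3·9)·(12-4)/12³ - 11·3²·9/12² = 121/16 kN·m
Superposition: M = Σ M_i = -7181/1200 kN·m ≈ -5.984167 kN·m

M(4) = -7181/1200 kN·m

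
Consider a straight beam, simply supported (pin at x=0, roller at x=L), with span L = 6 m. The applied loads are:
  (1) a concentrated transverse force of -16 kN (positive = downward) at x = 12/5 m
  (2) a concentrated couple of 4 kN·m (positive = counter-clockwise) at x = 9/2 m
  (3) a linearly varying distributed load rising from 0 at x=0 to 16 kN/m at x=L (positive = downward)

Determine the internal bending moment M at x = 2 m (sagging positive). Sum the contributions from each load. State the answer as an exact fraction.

Load 1 — point force P=-16 kN at a=12/5 m (b=L-a=18/5):
  M_1 = Pbx/L  [x≤a] = (-16)·(18/5)·2/6 = -96/5 kN·m
Load 2 — applied couple M₀=4 kN·m at a=9/2 m (b=L-a=3/2):
  M_2 = M₀x/L  [x≤a] = 4·2/6 = 4/3 kN·m
Load 3 — triangular load w₀=16 kN/m (0→w₀ over full span):
  M_3 = w₀Lx/6 - w₀x³/(6L) = 16·6·2/6 - 16·2³/(6·6) = 256/9 kN·m
Superposition: M = Σ M_i = 476/45 kN·m ≈ 10.577778 kN·m

M(2) = 476/45 kN·m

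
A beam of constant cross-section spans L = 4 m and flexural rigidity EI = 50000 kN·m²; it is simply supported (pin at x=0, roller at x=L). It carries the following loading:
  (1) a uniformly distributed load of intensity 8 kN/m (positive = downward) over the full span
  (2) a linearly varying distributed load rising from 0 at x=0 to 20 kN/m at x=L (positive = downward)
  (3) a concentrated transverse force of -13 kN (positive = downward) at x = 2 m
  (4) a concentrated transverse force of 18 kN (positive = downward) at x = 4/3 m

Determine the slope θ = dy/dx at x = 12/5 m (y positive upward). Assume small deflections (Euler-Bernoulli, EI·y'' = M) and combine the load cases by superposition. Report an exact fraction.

Load 1 — uniform load w=8 kN/m over full span:
  θ_1 = -w(L³-6Lx²+4x³)/(24EI) = -8·(4³-6·4·(12/5)²+4·(12/5)³)/(24·50000) = 148/1171875 rad
Load 2 — triangular load w₀=20 kN/m (0→w₀ over full span):
  θ_2 = -w₀(7L⁴-30L²x²+15x⁴)/(360LEI) = -20·(7·4⁴-30·4²·(12/5)²+15·(12/5)⁴)/(360·4·50000) = 464/3515625 rad
Load 3 — point force P=-13 kN at a=2 m (b=L-a=2):
  θ_3 = -Pa(2L²-6Lx+3x²+a²)/(6LEI)  [x>a] = -(-13)·2·(2·4²-6·4·(12/5)+3·(12/5)²+2²)/(6·4·50000) = -117/1250000 rad
Load 4 — point force P=18 kN at a=4/3 m (b=L-a=8/3):
  θ_4 = -Pa(2L²-6Lx+3x²+a²)/(6LEI)  [x>a] = -18·(4/3)·(2·4²-6·4·(12/5)+3·(12/5)²+(4/3)²)/(6·4·50000) = 92/703125 rad
Superposition: θ = Σ θ_i = 1847/6250000 rad ≈ 0.000296 rad

θ(12/5) = 1847/6250000 rad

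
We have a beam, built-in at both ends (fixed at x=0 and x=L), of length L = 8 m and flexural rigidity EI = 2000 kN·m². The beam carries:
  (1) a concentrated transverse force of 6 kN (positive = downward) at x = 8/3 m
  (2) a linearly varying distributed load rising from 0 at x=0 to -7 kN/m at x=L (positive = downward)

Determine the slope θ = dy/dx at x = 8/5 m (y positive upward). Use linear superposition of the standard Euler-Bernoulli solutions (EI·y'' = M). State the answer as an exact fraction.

θ(8/5) = 2704/703125 rad

Load 1 — point force P=6 kN at a=8/3 m (b=L-a=16/3):
  θ_1 = -Pb²x(2aL-(3a+b)x)/(2L³EI)  [x≤a] = -6·(16/3)²·(8/5)·(2·(8/3)·8-(3·(8/3)+(16/3))·(8/5))/(2·8³·2000) = -16/5625 rad
Load 2 — triangular load w₀=-7 kN/m (0→w₀ over full span):
  θ_2 = -w₀(2x(L-x)(L-2x)(x+2L)+x²(L-x)²)/(120LEI) = -(-7)·(2·(8/5)·(8-(8/5))·(8-2·(8/5))·((8/5)+2·8)+(8/5)²·(8-(8/5))²)/(120·8·2000) = 1568/234375 rad
Superposition: θ = Σ θ_i = 2704/703125 rad ≈ 0.003846 rad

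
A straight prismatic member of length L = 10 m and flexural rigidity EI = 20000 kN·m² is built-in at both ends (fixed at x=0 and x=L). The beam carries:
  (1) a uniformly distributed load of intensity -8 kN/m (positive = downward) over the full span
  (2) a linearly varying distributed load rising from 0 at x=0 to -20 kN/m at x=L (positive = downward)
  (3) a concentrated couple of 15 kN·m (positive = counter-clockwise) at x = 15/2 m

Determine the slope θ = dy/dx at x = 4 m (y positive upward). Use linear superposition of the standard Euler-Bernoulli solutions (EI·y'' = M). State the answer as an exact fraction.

θ(4) = 299/80000 rad

Load 1 — uniform load w=-8 kN/m over full span:
  θ_1 = -wx(L-x)(L-2x)/(12EI) = -(-8)·4·(10-4)·(10-2·4)/(12·20000) = 1/625 rad
Load 2 — triangular load w₀=-20 kN/m (0→w₀ over full span):
  θ_2 = -w₀(2x(L-x)(L-2x)(x+2L)+x²(L-x)²)/(120LEI) = -(-20)·(2·4·(10-4)·(10-2·4)·(4+2·10)+4²·(10-4)²)/(120·10·20000) = 3/1250 rad
Load 3 — applied couple M₀=15 kN·m at a=15/2 m (b=L-a=5/2):
  θ_3 = (R_Ax²/2 - M_Ax)/EI  [x≤a] with R_A=27/16, M_A=75/16 = ((27/16)·4²/2 - (75/16)·4)/20000 = -21/80000 rad
Superposition: θ = Σ θ_i = 299/80000 rad ≈ 0.003737 rad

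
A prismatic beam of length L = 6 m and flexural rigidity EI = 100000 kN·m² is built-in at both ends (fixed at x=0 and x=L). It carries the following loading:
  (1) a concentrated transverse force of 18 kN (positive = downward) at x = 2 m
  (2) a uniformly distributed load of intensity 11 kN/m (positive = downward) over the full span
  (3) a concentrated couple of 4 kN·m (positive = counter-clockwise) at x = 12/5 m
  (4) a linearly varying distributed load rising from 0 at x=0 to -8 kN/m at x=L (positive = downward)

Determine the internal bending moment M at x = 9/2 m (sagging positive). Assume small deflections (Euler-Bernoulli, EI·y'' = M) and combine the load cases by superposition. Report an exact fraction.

M(9/2) = 83/200 kN·m

Load 1 — point force P=18 kN at a=2 m (b=L-a=4):
  M_1 = Pa²(a+3b)(L-x)/L³ - Pa²b/L²  [x>a] = 18·2²·(2+3·4)·(6-(9/2))/6³ - 18·2²·4/6² = -1 kN·m
Load 2 — uniform load w=11 kN/m over full span:
  M_2 = wLx/2 - wL²/12 - wx²/2 = 11·6·(9/2)/2 - 11·6²/12 - 11·(9/2)²/2 = 33/8 kN·m
Load 3 — applied couple M₀=4 kN·m at a=12/5 m (b=L-a=18/5):
  M_3 = R_Ax - M_A - M₀  [x>a] with R_A=24/25, M_A=12/25 = (24/25)·(9/2) - (12/25) - 4 = -4/25 kN·m
Load 4 — triangular load w₀=-8 kN/m (0→w₀ over full span):
  M_4 = 3w₀Lx/20 - w₀L²/30 - w₀x³/(6L) = 3·(-8)·6·(9/2)/20 - (-8)·6²/30 - (-8)·(9/2)³/(6·6) = -51/20 kN·m
Superposition: M = Σ M_i = 83/200 kN·m ≈ 0.415000 kN·m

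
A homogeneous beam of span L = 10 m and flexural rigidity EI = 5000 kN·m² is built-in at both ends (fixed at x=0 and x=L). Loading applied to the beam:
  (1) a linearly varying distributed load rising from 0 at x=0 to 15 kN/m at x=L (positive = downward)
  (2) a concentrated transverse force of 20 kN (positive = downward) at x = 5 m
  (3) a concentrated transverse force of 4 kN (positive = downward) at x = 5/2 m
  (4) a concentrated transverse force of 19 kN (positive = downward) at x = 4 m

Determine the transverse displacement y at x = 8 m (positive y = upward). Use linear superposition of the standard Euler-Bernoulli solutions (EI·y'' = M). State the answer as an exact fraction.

Load 1 — triangular load w₀=15 kN/m (0→w₀ over full span):
  y_1 = -w₀x²(L-x)²(x+2L)/(120LEI) = -15·8²·(10-8)²·(8+2·10)/(120·10·5000) = -56/3125 m
Load 2 — point force P=20 kN at a=5 m (b=L-a=5):
  y_2 = -Pa²(L-x)²(3bL-(3b+a)(L-x))/(6L³EI)  [x>a] = -20·5²·(10-8)²·(3·5·10-(3·5+5)·(10-8))/(6·10³·5000) = -11/1500 m
Load 3 — point force P=4 kN at a=5/2 m (b=L-a=15/2):
  y_3 = -Pa²(L-x)²(3bL-(3b+a)(L-x))/(6L³EI)  [x>a] = -4·(5/2)²·(10-8)²·(3·(15/2)·10-(3·(15/2)+(5/2))·(10-8))/(6·10³·5000) = -7/12000 m
Load 4 — point force P=19 kN at a=4 m (b=L-a=6):
  y_4 = -Pa²(L-x)²(3bL-(3b+a)(L-x))/(6L³EI)  [x>a] = -19·4²·(10-8)²·(3·6·10-(3·6+4)·(10-8))/(6·10³·5000) = -1292/234375 m
Superposition: y = Σ y_i = -78373/2500000 m ≈ -0.031349 m

y(8) = -78373/2500000 m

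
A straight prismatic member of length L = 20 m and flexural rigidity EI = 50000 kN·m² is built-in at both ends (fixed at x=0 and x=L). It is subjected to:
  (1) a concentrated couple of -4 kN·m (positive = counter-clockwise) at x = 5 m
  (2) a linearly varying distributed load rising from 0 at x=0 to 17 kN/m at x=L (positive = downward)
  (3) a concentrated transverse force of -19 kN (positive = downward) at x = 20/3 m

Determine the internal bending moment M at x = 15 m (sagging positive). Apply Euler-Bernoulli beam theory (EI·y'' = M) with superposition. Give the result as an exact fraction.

M(15) = 6869/108 kN·m

Load 1 — applied couple M₀=-4 kN·m at a=5 m (b=L-a=15):
  M_1 = R_Ax - M_A - M₀  [x>a] with R_A=-9/40, M_A=3/4 = (-9/40)·15 - (3/4) - (-4) = -1/8 kN·m
Load 2 — triangular load w₀=17 kN/m (0→w₀ over full span):
  M_2 = 3w₀Lx/20 - w₀L²/30 - w₀x³/(6L) = 3·17·20·15/20 - 17·20²/30 - 17·15³/(6·20) = 1445/24 kN·m
Load 3 — point force P=-19 kN at a=20/3 m (b=L-a=40/3):
  M_3 = Pa²(a+3b)(L-x)/L³ - Pa²b/L²  [x>a] = (-19)·(20/3)²·((20/3)+3·(40/3))·(20-15)/20³ - (-19)·(20/3)²·(40/3)/20² = 95/27 kN·m
Superposition: M = Σ M_i = 6869/108 kN·m ≈ 63.601852 kN·m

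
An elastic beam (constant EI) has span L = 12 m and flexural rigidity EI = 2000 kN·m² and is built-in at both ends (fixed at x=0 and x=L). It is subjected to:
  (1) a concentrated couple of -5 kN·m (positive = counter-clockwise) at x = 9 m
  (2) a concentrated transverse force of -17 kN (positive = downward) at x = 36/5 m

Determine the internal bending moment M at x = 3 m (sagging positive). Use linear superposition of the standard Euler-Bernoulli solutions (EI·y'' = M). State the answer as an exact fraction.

Load 1 — applied couple M₀=-5 kN·m at a=9 m (b=L-a=3):
  M_1 = R_Ax - M_A  [x≤a] with R_A=-15/32, M_A=-25/16 = (-15/32)·3 - (-25/16) = 5/32 kN·m
Load 2 — point force P=-17 kN at a=36/5 m (b=L-a=24/5):
  M_2 = Pb²(3a+b)x/L³ - Pab²/L²  [x≤a] = (-17)·(24/5)²·(3·(36/5)+(24/5))·3/12³ - (-17)·(36/5)·(24/5)²/12² = 204/125 kN·m
Superposition: M = Σ M_i = 7153/4000 kN·m ≈ 1.788250 kN·m

M(3) = 7153/4000 kN·m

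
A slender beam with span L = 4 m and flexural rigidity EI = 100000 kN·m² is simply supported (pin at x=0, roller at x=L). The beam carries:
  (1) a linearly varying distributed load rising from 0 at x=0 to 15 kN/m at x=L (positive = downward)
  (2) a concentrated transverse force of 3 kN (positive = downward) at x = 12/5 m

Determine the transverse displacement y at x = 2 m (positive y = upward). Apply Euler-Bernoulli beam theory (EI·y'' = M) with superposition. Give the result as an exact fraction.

Load 1 — triangular load w₀=15 kN/m (0→w₀ over full span):
  y_1 = -w₀x(7L⁴-10L²x²+3x⁴)/(360LEI) = -15·2·(7·4⁴-10·4²·2²+3·2⁴)/(360·4·100000) = -1/4000 m
Load 2 — point force P=3 kN at a=12/5 m (b=L-a=8/5):
  y_2 = -Pbx(L²-b²-x²)/(6LEI)  [x≤a] = -3·(8/5)·2·(4²-(8/5)²-2²)/(6·4·100000) = -59/1562500 m
Superposition: y = Σ y_i = -3597/12500000 m ≈ -0.000288 m

y(2) = -3597/12500000 m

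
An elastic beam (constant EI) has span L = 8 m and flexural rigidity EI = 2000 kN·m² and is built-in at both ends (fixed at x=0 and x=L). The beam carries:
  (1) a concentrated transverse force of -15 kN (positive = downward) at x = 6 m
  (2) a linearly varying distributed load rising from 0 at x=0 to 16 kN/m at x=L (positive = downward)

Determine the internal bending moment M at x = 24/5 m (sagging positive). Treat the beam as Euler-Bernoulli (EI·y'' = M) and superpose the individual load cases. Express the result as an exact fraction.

M(24/5) = 46613/3000 kN·m

Load 1 — point force P=-15 kN at a=6 m (b=L-a=2):
  M_1 = Pb²(3a+b)x/L³ - Pab²/L²  [x≤a] = (-15)·2²·(3·6+2)·(24/5)/8³ - (-15)·6·2²/8² = -45/8 kN·m
Load 2 — triangular load w₀=16 kN/m (0→w₀ over full span):
  M_2 = 3w₀Lx/20 - w₀L²/30 - w₀x³/(6L) = 3·16·8·(24/5)/20 - 16·8²/30 - 16·(24/5)³/(6·8) = 7936/375 kN·m
Superposition: M = Σ M_i = 46613/3000 kN·m ≈ 15.537667 kN·m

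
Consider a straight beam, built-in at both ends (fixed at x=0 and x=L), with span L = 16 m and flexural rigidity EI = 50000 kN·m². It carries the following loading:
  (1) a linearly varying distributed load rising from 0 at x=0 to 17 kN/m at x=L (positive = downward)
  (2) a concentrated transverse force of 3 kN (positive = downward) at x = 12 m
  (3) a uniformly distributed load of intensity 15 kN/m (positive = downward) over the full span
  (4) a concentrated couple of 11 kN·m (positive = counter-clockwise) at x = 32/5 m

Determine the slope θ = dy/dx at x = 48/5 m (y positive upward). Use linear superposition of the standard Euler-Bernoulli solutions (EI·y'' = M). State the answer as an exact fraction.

θ(48/5) = 13864/1953125 rad

Load 1 — triangular load w₀=17 kN/m (0→w₀ over full span):
  θ_1 = -w₀(2x(L-x)(L-2x)(x+2L)+x²(L-x)²)/(120LEI) = -17·(2·(48/5)·(16-(48/5))·(16-2·(48/5))·((48/5)+2·16)+(48/5)²·(16-(48/5))²)/(120·16·50000) = 4352/1953125 rad
Load 2 — point force P=3 kN at a=12 m (b=L-a=4):
  θ_2 = -Pb²x(2aL-(3a+b)x)/(2L³EI)  [x≤a] = -3·4²·(48/5)·(2·12·16-(3·12+4)·(48/5))/(2·16³·50000) = 0 rad
Load 3 — uniform load w=15 kN/m over full span:
  θ_3 = -wx(L-x)(L-2x)/(12EI) = -15·(48/5)·(16-(48/5))·(16-2·(48/5))/(12·50000) = 384/78125 rad
Load 4 — applied couple M₀=11 kN·m at a=32/5 m (b=L-a=48/5):
  θ_4 = (R_Ax²/2 - M_Ax - M₀(x-a))/EI  [x>a] with R_A=99/100, M_A=33/25 = ((99/100)·(48/5)²/2 - (33/25)·(48/5) - 11·((48/5)-(32/5)))/50000 = -88/1953125 rad
Superposition: θ = Σ θ_i = 13864/1953125 rad ≈ 0.007098 rad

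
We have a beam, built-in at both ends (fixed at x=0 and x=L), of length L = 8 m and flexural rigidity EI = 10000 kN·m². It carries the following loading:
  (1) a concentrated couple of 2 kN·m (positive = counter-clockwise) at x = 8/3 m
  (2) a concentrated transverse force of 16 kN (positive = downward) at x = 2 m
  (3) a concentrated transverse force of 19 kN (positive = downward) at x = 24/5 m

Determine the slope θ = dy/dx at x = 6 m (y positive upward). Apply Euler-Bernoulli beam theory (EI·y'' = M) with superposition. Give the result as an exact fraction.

Load 1 — applied couple M₀=2 kN·m at a=8/3 m (b=L-a=16/3):
  θ_1 = (R_Ax²/2 - M_Ax - M₀(x-a))/EI  [x>a] with R_A=1/3, M_A=0 = ((1/3)·6²/2 - 0·6 - 2·(6-(8/3)))/10000 = -1/15000 rad
Load 2 — point force P=16 kN at a=2 m (b=L-a=6):
  θ_2 = Pa²(L-x)(2bL-(3b+a)(L-x))/(2L³EI)  [x>a] = 16·2²·(8-6)·(2·6·8-(3·6+2)·(8-6))/(2·8³·10000) = 7/10000 rad
Load 3 — point force P=19 kN at a=24/5 m (b=L-a=16/5):
  θ_3 = Pa²(L-x)(2bL-(3b+a)(L-x))/(2L³EI)  [x>a] = 19·(24/5)²·(8-6)·(2·(16/5)·8-(3·(16/5)+(24/5))·(8-6))/(2·8³·10000) = 1197/625000 rad
Superposition: θ = Σ θ_i = 9557/3750000 rad ≈ 0.002549 rad

θ(6) = 9557/3750000 rad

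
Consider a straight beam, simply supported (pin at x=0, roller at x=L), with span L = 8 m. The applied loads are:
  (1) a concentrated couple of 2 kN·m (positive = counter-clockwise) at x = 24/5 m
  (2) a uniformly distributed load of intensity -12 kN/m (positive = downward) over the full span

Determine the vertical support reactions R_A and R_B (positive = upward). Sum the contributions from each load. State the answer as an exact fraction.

Load 1 — applied couple M₀=2 kN·m at a=24/5 m (b=L-a=16/5):
  R_A = M₀/L = 2/8 = 1/4 kN
  R_B = -M₀/L = -2/8 = -1/4 kN
Load 2 — uniform load w=-12 kN/m over full span:
  R_A = wL/2 = (-12)·8/2 = -48 kN
  R_B = wL/2 = (-12)·8/2 = -48 kN
Superposition: R_A = -191/4 kN, R_B = -193/4 kN

R_A = -191/4 kN, R_B = -193/4 kN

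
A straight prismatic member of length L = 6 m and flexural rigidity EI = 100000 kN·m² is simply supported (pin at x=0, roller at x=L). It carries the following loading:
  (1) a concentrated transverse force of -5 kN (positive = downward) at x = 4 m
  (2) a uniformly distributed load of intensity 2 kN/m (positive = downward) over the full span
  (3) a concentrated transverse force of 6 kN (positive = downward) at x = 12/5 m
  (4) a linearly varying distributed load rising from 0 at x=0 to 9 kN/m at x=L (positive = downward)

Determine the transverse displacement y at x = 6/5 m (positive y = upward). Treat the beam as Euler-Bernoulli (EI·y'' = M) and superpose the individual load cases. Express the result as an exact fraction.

y(6/5) = -799327/1171875000 m

Load 1 — point force P=-5 kN at a=4 m (b=L-a=2):
  y_1 = -Pbx(L²-b²-x²)/(6LEI)  [x≤a] = -(-5)·2·(6/5)·(6²-2²-(6/5)²)/(6·6·100000) = 191/1875000 m
Load 2 — uniform load w=2 kN/m over full span:
  y_2 = -wx(L³-2Lx²+x³)/(24EI) = -2·(6/5)·(6³-2·6·(6/5)²+(6/5)³)/(24·100000) = -783/3906250 m
Load 3 — point force P=6 kN at a=12/5 m (b=L-a=18/5):
  y_3 = -Pbx(L²-b²-x²)/(6LEI)  [x≤a] = -6·(18/5)·(6/5)·(6²-(18/5)²-(6/5)²)/(6·6·100000) = -243/1562500 m
Load 4 — triangular load w₀=9 kN/m (0→w₀ over full span):
  y_4 = -w₀x(7L⁴-10L²x²+3x⁴)/(360LEI) = -9·(6/5)·(7·6⁴-10·6²·(6/5)²+3·(6/5)⁴)/(360·6·100000) = -20898/48828125 m
Superposition: y = Σ y_i = -799327/1171875000 m ≈ -0.000682 m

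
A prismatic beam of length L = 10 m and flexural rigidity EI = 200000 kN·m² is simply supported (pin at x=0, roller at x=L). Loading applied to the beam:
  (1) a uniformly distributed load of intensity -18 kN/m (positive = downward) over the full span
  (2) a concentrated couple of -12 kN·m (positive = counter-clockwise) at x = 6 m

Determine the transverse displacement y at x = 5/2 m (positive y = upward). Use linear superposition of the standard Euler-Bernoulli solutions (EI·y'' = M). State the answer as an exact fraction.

y(5/2) = 108339/12800000 m

Load 1 — uniform load w=-18 kN/m over full span:
  y_1 = -wx(L³-2Lx²+x³)/(24EI) = -(-18)·(5/2)·(10³-2·10·(5/2)²+(5/2)³)/(24·200000) = 171/20480 m
Load 2 — applied couple M₀=-12 kN·m at a=6 m (b=L-a=4):
  y_2 = (M₀x³/(6L)+C₁x)/EI  [x≤a] with C₁=M₀(3b²-L²)/(6L)=52/5 = ((-12)·(5/2)³/(6·10)+(52/5)·(5/2))/200000 = 183/1600000 m
Superposition: y = Σ y_i = 108339/12800000 m ≈ 0.008464 m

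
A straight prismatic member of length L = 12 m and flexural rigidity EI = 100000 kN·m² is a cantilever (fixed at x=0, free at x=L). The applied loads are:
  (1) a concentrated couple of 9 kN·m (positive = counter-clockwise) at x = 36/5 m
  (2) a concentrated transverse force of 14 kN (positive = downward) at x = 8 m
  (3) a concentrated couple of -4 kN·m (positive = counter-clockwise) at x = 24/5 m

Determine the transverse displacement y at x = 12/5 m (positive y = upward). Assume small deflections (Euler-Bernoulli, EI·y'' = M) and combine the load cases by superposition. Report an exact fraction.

y(12/5) = -4311/1562500 m

Load 1 — applied couple M₀=9 kN·m at a=36/5 m (b=L-a=24/5):
  y_1 = M₀x²/(2EI)  [x≤a] = 9·(12/5)²/(2·100000) = 81/312500 m
Load 2 — point force P=14 kN at a=8 m (b=L-a=4):
  y_2 = -Px²(3a-x)/(6EI)  [x≤a] = -14·(12/5)²·(3·8-(12/5))/(6·100000) = -1134/390625 m
Load 3 — applied couple M₀=-4 kN·m at a=24/5 m (b=L-a=36/5):
  y_3 = M₀x²/(2EI)  [x≤a] = (-4)·(12/5)²/(2·100000) = -9/78125 m
Superposition: y = Σ y_i = -4311/1562500 m ≈ -0.002759 m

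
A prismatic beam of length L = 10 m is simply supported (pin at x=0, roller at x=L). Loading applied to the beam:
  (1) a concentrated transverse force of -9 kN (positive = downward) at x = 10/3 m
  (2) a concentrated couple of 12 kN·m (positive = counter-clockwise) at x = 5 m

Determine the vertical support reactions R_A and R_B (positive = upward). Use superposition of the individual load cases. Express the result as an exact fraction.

Load 1 — point force P=-9 kN at a=10/3 m (b=L-a=20/3):
  R_A = Pb/L = (-9)·(20/3)/10 = -6 kN
  R_B = Pa/L = (-9)·(10/3)/10 = -3 kN
Load 2 — applied couple M₀=12 kN·m at a=5 m (b=L-a=5):
  R_A = M₀/L = 12/10 = 6/5 kN
  R_B = -M₀/L = -12/10 = -6/5 kN
Superposition: R_A = -24/5 kN, R_B = -21/5 kN

R_A = -24/5 kN, R_B = -21/5 kN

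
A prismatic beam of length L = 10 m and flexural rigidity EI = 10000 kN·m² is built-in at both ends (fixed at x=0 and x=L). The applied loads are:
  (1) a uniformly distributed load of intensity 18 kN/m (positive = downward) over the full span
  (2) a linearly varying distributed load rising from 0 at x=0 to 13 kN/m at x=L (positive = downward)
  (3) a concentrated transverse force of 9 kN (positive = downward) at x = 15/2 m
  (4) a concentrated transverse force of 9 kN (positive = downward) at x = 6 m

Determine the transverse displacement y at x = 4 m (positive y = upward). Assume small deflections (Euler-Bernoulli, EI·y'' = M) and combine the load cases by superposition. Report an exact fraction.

Load 1 — uniform load w=18 kN/m over full span:
  y_1 = -wx²(L-x)²/(24EI) = -18·4²·(10-4)²/(24·10000) = -27/625 m
Load 2 — triangular load w₀=13 kN/m (0→w₀ over full span):
  y_2 = -w₀x²(L-x)²(x+2L)/(120LEI) = -13·4²·(10-4)²·(4+2·10)/(120·10·10000) = -234/15625 m
Load 3 — point force P=9 kN at a=15/2 m (b=L-a=5/2):
  y_3 = -Pb²x²(3aL-(3a+b)x)/(6L³EI)  [x≤a] = -9·(5/2)²·4²·(3·(15/2)·10-(3·(15/2)+(5/2))·4)/(6·10³·10000) = -3/1600 m
Load 4 — point force P=9 kN at a=6 m (b=L-a=4):
  y_4 = -Pb²x²(3aL-(3a+b)x)/(6L³EI)  [x≤a] = -9·4²·4²·(3·6·10-(3·6+4)·4)/(6·10³·10000) = -276/78125 m
Superposition: y = Σ y_i = -317919/5000000 m ≈ -0.063584 m

y(4) = -317919/5000000 m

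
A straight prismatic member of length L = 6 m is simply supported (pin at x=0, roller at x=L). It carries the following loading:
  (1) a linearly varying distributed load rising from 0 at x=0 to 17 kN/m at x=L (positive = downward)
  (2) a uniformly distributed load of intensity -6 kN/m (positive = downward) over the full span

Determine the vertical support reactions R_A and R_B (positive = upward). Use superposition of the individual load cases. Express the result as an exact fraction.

Load 1 — triangular load w₀=17 kN/m (0→w₀ over full span):
  R_A = w₀L/6 = 17·6/6 = 17 kN
  R_B = w₀L/3 = 17·6/3 = 34 kN
Load 2 — uniform load w=-6 kN/m over full span:
  R_A = wL/2 = (-6)·6/2 = -18 kN
  R_B = wL/2 = (-6)·6/2 = -18 kN
Superposition: R_A = -1 kN, R_B = 16 kN

R_A = -1 kN, R_B = 16 kN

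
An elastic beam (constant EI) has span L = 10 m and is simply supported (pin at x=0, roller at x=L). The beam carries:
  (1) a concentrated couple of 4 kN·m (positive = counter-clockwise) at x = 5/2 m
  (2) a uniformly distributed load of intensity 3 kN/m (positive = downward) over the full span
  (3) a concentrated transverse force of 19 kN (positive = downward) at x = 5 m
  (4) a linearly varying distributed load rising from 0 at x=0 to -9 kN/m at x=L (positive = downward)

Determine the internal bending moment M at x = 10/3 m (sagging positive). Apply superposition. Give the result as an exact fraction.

Load 1 — applied couple M₀=4 kN·m at a=5/2 m (b=L-a=15/2):
  M_1 = M₀x/L - M₀  [x>a] = 4·(10/3)/10 - 4 = -8/3 kN·m
Load 2 — uniform load w=3 kN/m over full span:
  M_2 = wx(L-x)/2 = 3·(10/3)·(10-(10/3))/2 = 100/3 kN·m
Load 3 — point force P=19 kN at a=5 m (b=L-a=5):
  M_3 = Pbx/L  [x≤a] = 19·5·(10/3)/10 = 95/3 kN·m
Load 4 — triangular load w₀=-9 kN/m (0→w₀ over full span):
  M_4 = w₀Lx/6 - w₀x³/(6L) = (-9)·10·(10/3)/6 - (-9)·(10/3)³/(6·10) = -400/9 kN·m
Superposition: M = Σ M_i = 161/9 kN·m ≈ 17.888889 kN·m

M(10/3) = 161/9 kN·m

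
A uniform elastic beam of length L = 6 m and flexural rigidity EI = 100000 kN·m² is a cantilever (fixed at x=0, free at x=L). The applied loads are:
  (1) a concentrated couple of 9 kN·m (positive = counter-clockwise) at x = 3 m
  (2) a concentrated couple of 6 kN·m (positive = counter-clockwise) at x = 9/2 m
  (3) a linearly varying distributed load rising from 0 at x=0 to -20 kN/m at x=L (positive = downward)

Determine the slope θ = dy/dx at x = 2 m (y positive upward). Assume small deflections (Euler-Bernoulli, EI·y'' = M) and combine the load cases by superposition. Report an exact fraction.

Load 1 — applied couple M₀=9 kN·m at a=3 m (b=L-a=3):
  θ_1 = M₀x/EI  [x≤a] = 9·2/100000 = 9/50000 rad
Load 2 — applied couple M₀=6 kN·m at a=9/2 m (b=L-a=3/2):
  θ_2 = M₀x/EI  [x≤a] = 6·2/100000 = 3/25000 rad
Load 3 — triangular load w₀=-20 kN/m (0→w₀ over full span):
  θ_3 = (w₀Lx²/4-w₀L²x/3-w₀x⁴/(24L))/EI = ((-20)·6·2²/4-(-20)·6²·2/3-(-20)·2⁴/(24·6))/100000 = 163/45000 rad
Superposition: θ = Σ θ_i = 353/90000 rad ≈ 0.003922 rad

θ(2) = 353/90000 rad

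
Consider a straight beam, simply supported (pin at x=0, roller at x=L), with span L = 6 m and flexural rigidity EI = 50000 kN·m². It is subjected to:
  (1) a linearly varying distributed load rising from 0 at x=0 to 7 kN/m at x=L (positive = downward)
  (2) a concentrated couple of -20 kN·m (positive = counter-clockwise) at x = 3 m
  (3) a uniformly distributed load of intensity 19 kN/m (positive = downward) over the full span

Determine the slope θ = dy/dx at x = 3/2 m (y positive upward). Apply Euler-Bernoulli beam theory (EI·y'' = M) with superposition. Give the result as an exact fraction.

Load 1 — triangular load w₀=7 kN/m (0→w₀ over full span):
  θ_1 = -w₀(7L⁴-30L²x²+15x⁴)/(360LEI) = -7·(7·6⁴-30·6²·(3/2)²+15·(3/2)⁴)/(360·6·50000) = -27867/64000000 rad
Load 2 — applied couple M₀=-20 kN·m at a=3 m (b=L-a=3):
  θ_2 = (M₀x²/(2L)+C₁)/EI  [x≤a] with C₁=M₀(3b²-L²)/(6L)=5 = ((-20)·(3/2)²/(2·6)+5)/50000 = 1/40000 rad
Load 3 — uniform load w=19 kN/m over full span:
  θ_3 = -w(L³-6Lx²+4x³)/(24EI) = -19·(6³-6·6·(3/2)²+4·(3/2)³)/(24·50000) = -1881/800000 rad
Superposition: θ = Σ θ_i = -176747/64000000 rad ≈ -0.002762 rad

θ(3/2) = -176747/64000000 rad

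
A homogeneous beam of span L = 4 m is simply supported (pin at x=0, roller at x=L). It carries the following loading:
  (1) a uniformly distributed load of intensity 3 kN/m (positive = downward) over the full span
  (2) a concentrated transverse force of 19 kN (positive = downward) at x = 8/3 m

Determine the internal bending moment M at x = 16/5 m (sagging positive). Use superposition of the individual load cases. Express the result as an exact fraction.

M(16/5) = 1048/75 kN·m

Load 1 — uniform load w=3 kN/m over full span:
  M_1 = wx(L-x)/2 = 3·(16/5)·(4-(16/5))/2 = 96/25 kN·m
Load 2 — point force P=19 kN at a=8/3 m (b=L-a=4/3):
  M_2 = Pa(L-x)/L  [x>a] = 19·(8/3)·(4-(16/5))/4 = 152/15 kN·m
Superposition: M = Σ M_i = 1048/75 kN·m ≈ 13.973333 kN·m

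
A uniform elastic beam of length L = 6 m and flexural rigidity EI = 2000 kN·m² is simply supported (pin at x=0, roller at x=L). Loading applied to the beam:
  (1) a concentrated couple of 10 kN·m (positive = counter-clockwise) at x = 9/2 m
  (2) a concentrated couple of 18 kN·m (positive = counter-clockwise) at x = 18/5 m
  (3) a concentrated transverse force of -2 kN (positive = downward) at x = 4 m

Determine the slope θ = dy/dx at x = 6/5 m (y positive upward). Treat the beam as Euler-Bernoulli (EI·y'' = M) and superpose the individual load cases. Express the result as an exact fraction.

θ(6/5) = -19889/3600000 rad

Load 1 — applied couple M₀=10 kN·m at a=9/2 m (b=L-a=3/2):
  θ_1 = (M₀x²/(2L)+C₁)/EI  [x≤a] with C₁=M₀(3b²-L²)/(6L)=-65/8 = (10·(6/5)²/(2·6)+(-65/8))/2000 = -277/80000 rad
Load 2 — applied couple M₀=18 kN·m at a=18/5 m (b=L-a=12/5):
  θ_2 = (M₀x²/(2L)+C₁)/EI  [x≤a] with C₁=M₀(3b²-L²)/(6L)=-234/25 = (18·(6/5)²/(2·6)+(-234/25))/2000 = -9/2500 rad
Load 3 — point force P=-2 kN at a=4 m (b=L-a=2):
  θ_3 = -Pb(L²-b²-3x²)/(6LEI)  [x≤a] = -(-2)·2·(6²-2²-3·(6/5)²)/(6·6·2000) = 173/112500 rad
Superposition: θ = Σ θ_i = -19889/3600000 rad ≈ -0.005525 rad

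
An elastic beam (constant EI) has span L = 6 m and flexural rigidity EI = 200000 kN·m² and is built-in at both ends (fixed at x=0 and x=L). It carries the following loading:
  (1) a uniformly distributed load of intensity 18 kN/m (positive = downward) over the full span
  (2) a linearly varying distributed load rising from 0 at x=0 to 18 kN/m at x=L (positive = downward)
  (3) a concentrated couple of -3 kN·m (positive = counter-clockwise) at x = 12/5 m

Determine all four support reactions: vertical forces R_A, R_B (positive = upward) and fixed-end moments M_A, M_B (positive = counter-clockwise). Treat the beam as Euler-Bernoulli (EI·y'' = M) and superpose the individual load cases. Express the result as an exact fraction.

R_A = 1737/25 kN, M_A = 1881/25 kN·m, R_B = 2313/25 kN, M_B = -2184/25 kN·m

Load 1 — uniform load w=18 kN/m over full span:
  R_A = wL/2 = 18·6/2 = 54 kN
  M_A = wL²/12 = 18·6²/12 = 54 kN·m
  R_B = wL/2 = 18·6/2 = 54 kN
  M_B = -wL²/12 = -18·6²/12 = -54 kN·m
Load 2 — triangular load w₀=18 kN/m (0→w₀ over full span):
  R_A = 3w₀L/20 = 3·18·6/20 = 81/5 kN
  M_A = w₀L²/30 = 18·6²/30 = 108/5 kN·m
  R_B = 7w₀L/20 = 7·18·6/20 = 189/5 kN
  M_B = -w₀L²/20 = -18·6²/20 = -162/5 kN·m
Load 3 — applied couple M₀=-3 kN·m at a=12/5 m (b=L-a=18/5):
  R_A = 6M₀ab/L³ = 6·(-3)·(12/5)·(18/5)/6³ = -18/25 kN
  M_A = M₀b(2a-b)/L² = (-3)·(18/5)·(2·(12/5)-(18/5))/6² = -9/25 kN·m
  R_B = -6M₀ab/L³ = -6·(-3)·(12/5)·(18/5)/6³ = 18/25 kN
  M_B = M₀a(2b-a)/L² = (-3)·(12/5)·(2·(18/5)-(12/5))/6² = -24/25 kN·m
Superposition: R_A = 1737/25 kN, M_A = 1881/25 kN·m, R_B = 2313/25 kN, M_B = -2184/25 kN·m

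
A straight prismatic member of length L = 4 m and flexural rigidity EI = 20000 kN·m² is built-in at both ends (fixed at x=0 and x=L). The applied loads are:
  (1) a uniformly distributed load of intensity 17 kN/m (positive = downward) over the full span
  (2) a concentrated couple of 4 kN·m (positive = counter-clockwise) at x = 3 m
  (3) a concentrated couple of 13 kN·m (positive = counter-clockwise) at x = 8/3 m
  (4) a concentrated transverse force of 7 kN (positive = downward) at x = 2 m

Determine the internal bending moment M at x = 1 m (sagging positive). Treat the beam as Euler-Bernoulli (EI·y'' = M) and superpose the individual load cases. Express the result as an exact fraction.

M(1) = 65/24 kN·m

Load 1 — uniform load w=17 kN/m over full span:
  M_1 = wLx/2 - wL²/12 - wx²/2 = 17·4·1/2 - 17·4²/12 - 17·1²/2 = 17/6 kN·m
Load 2 — applied couple M₀=4 kN·m at a=3 m (b=L-a=1):
  M_2 = R_Ax - M_A  [x≤a] with R_A=9/8, M_A=5/4 = (9/8)·1 - (5/4) = -1/8 kN·m
Load 3 — applied couple M₀=13 kN·m at a=8/3 m (b=L-a=4/3):
  M_3 = R_Ax - M_A  [x≤a] with R_A=13/3, M_A=13/3 = (13/3)·1 - (13/3) = 0 kN·m
Load 4 — point force P=7 kN at a=2 m (b=L-a=2):
  M_4 = Pb²(3a+b)x/L³ - Pab²/L²  [x≤a] = 7·2²·(3·2+2)·1/4³ - 7·2·2²/4² = 0 kN·m
Superposition: M = Σ M_i = 65/24 kN·m ≈ 2.708333 kN·m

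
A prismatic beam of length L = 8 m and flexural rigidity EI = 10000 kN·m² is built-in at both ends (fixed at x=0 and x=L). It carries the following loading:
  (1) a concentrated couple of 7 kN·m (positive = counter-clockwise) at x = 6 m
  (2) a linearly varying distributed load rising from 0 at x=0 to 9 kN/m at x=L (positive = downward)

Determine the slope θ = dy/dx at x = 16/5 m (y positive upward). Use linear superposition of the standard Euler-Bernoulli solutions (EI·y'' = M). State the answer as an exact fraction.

Load 1 — applied couple M₀=7 kN·m at a=6 m (b=L-a=2):
  θ_1 = (R_Ax²/2 - M_Ax)/EI  [x≤a] with R_A=63/64, M_A=35/16 = ((63/64)·(16/5)²/2 - (35/16)·(16/5))/10000 = -49/250000 rad
Load 2 — triangular load w₀=9 kN/m (0→w₀ over full span):
  θ_2 = -w₀(2x(L-x)(L-2x)(x+2L)+x²(L-x)²)/(120LEI) = -9·(2·(16/5)·(8-(16/5))·(8-2·(16/5))·((16/5)+2·8)+(16/5)²·(8-(16/5))²)/(120·8·10000) = -432/390625 rad
Superposition: θ = Σ θ_i = -8137/6250000 rad ≈ -0.001302 rad

θ(16/5) = -8137/6250000 rad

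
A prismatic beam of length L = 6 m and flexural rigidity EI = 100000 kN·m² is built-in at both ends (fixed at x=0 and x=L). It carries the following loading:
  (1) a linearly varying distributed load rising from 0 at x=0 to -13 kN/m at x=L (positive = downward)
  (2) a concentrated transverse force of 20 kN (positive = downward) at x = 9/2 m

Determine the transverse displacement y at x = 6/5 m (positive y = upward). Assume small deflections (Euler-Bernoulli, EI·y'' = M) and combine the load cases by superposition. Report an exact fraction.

Load 1 — triangular load w₀=-13 kN/m (0→w₀ over full span):
  y_1 = -w₀x²(L-x)²(x+2L)/(120LEI) = -(-13)·(6/5)²·(6-(6/5))²·((6/5)+2·6)/(120·6·100000) = 3861/48828125 m
Load 2 — point force P=20 kN at a=9/2 m (b=L-a=3/2):
  y_2 = -Pb²x²(3aL-(3a+b)x)/(6L³EI)  [x≤a] = -20·(3/2)²·(6/5)²·(3·(9/2)·6-(3·(9/2)+(3/2))·(6/5))/(6·6³·100000) = -63/2000000 m
Superposition: y = Σ y_i = 297333/6250000000 m ≈ 0.000048 m

y(6/5) = 297333/6250000000 m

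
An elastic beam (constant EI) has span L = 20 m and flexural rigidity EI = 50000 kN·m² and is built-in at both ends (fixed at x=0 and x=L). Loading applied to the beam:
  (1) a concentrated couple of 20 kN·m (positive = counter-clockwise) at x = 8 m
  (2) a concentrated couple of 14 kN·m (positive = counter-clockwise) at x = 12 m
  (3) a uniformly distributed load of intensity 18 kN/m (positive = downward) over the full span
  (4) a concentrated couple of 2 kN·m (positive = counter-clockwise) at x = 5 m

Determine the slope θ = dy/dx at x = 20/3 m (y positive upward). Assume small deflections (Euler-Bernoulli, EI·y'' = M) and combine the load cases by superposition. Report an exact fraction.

θ(20/3) = -39541/2250000 rad

Load 1 — applied couple M₀=20 kN·m at a=8 m (b=L-a=12):
  θ_1 = (R_Ax²/2 - M_Ax)/EI  [x≤a] with R_A=36/25, M_A=12/5 = ((36/25)·(20/3)²/2 - (12/5)·(20/3))/50000 = 1/3125 rad
Load 2 — applied couple M₀=14 kN·m at a=12 m (b=L-a=8):
  θ_2 = (R_Ax²/2 - M_Ax)/EI  [x≤a] with R_A=126/125, M_A=112/25 = ((126/125)·(20/3)²/2 - (112/25)·(20/3))/50000 = -7/46875 rad
Load 3 — uniform load w=18 kN/m over full span:
  θ_3 = -wx(L-x)(L-2x)/(12EI) = -18·(20/3)·(20-(20/3))·(20-2·(20/3))/(12·50000) = -4/225 rad
Load 4 — applied couple M₀=2 kN·m at a=5 m (b=L-a=15):
  θ_4 = (R_Ax²/2 - M_Ax - M₀(x-a))/EI  [x>a] with R_A=9/80, M_A=-3/8 = ((9/80)·(20/3)²/2 - (-3/8)·(20/3) - 2·((20/3)-5))/50000 = 1/30000 rad
Superposition: θ = Σ θ_i = -39541/2250000 rad ≈ -0.017574 rad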